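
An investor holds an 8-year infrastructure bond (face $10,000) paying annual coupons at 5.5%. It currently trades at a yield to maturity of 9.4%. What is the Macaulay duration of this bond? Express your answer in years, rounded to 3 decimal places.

6.488 years

Periodic yield y = 0.094. Discount each cash flow and weight by its year:
  t   CF        PV=CF/(1+0.094)^t    t·PV
  1       550.00       502.7422       502.7422
  2       550.00       459.5450       919.0900
  3       550.00       420.0594     1,260.1782
  4       550.00       383.9666     1,535.8662
  5       550.00       350.9749     1,754.8746
  6       550.00       320.8180     1,924.9081
  7       550.00       293.2523     2,052.7661
  8    10,550.00     5,141.7847    41,134.2772
  Σ                  7,873.1431    51,084.7028
Price P = Σ PV = 7,873.1431.
Macaulay duration = Σ(t·PV) / P = 51,084.7028 / 7,873.1431 = 6.48848 years.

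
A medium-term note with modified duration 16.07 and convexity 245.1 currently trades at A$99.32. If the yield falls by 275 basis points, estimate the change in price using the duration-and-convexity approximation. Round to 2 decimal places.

+A$53.10

Duration effect: -D_mod·Δy = -16.07 × (-0.0275) = +0.441925
Convexity effect: ½·C·(Δy)² = 0.5 × 245.1 × (-0.0275)² = +0.0926784375
ΔP/P ≈ +0.441925 + 0.0926784375 = +0.5346034375
ΔP ≈ 99.32 × (+0.5346034375) = +53.0968134125.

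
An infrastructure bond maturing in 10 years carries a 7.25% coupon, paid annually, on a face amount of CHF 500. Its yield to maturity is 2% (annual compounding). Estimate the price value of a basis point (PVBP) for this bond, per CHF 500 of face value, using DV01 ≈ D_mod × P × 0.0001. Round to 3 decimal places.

Periodic yield y = 0.02.
  t   CF        PV=CF/(1+0.02)^t    t·PV
  1        36.25        35.5392        35.5392
  2        36.25        34.8424        69.6847
  3        36.25        34.1592       102.4776
  4        36.25        33.4894       133.9576
  5        36.25        32.8327       164.1637
  6        36.25        32.1890       193.1338
  7        36.25        31.5578       220.9046
  8        36.25        30.9390       247.5122
  9        36.25        30.3324       272.9914
  10      536.25       439.9118     4,399.1178
  Σ                    735.7929     5,839.4826
P = 735.7929; D_Mac = 7.93631 yrs; D_mod = 7.78070 yrs.
DV01 ≈ 7.78070 × 735.7929 × 0.0001 = 0.572498.

CHF 0.572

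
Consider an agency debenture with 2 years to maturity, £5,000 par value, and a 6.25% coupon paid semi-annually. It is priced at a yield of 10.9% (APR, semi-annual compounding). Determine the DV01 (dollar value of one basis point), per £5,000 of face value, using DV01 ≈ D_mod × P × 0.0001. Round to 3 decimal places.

Periodic yield y = 0.0545.
  t   CF        PV=CF/(1+0.0545)^t    t·PV
  1       156.25       148.1745       148.1745
  2       156.25       140.5163       281.0327
  3       156.25       133.2540       399.7620
  4     5,156.25     4,170.1111    16,680.4446
  Σ                  4,592.0560    17,509.4138
P = 4,592.0560; D_Mac = 3.81298 half-year periods = 1.90649 yrs; D_mod = 1.80796 yrs.
DV01 ≈ 1.80796 × 4,592.0560 × 0.0001 = 0.830224.

£0.830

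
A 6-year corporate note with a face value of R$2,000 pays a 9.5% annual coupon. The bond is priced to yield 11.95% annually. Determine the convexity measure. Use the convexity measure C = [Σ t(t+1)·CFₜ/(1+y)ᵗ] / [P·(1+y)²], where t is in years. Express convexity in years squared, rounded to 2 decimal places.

24.52

With y = 0.1195:
  t   CF        PV=CF/(1+0.1195)^t    t·PV        t(t+1)·PV
  1       190.00       169.7186       169.7186         339.4372
  2       190.00       151.6022       303.2043         909.6130
  3       190.00       135.4195       406.2586       1,625.0344
  4       190.00       120.9643       483.8572       2,419.2860
  5       190.00       108.0521       540.2604       3,241.5623
  6     2,190.00     1,112.4987     6,674.9924      46,724.9470
  Σ                  1,798.2554     8,578.2916      55,259.8799
P = 1,798.2554.
Convexity = Σ t(t+1)·PV / [P·(1+y)²] = 55,259.8799 / (1,798.2554 × 1.253280) = 24.51943.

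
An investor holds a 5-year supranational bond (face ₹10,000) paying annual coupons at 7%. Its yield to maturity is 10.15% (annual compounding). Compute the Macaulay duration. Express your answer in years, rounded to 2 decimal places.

Periodic yield y = 0.1015. Discount each cash flow and weight by its year:
  t   CF        PV=CF/(1+0.1015)^t    t·PV
  1       700.00       635.4970       635.4970
  2       700.00       576.9379     1,153.8757
  3       700.00       523.7747     1,571.3242
  4       700.00       475.5104     1,902.0417
  5    10,700.00     6,598.7439    32,993.7193
  Σ                  8,810.4639    38,256.4578
Price P = Σ PV = 8,810.4639.
Macaulay duration = Σ(t·PV) / P = 38,256.4578 / 8,810.4639 = 4.34216 years.

4.34 years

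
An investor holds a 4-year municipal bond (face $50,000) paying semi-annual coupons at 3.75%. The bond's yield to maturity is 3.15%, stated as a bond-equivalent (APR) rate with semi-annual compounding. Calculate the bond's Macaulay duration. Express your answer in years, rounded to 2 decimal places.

3.75 years

Periodic yield y = 0.01575. Discount each cash flow and weight by its period:
  t   CF        PV=CF/(1+0.01575)^t    t·PV
  1       937.50       922.9633       922.9633
  2       937.50       908.6521     1,817.3041
  3       937.50       894.5627     2,683.6881
  4       937.50       880.6918     3,522.7672
  5       937.50       867.0360     4,335.1799
  6       937.50       853.5919     5,121.5515
  7       937.50       840.3563     5,882.4941
  8    50,937.50    44,951.3747   359,610.9978
  Σ                 51,119.2288   383,896.9460
Price P = Σ PV = 51,119.2288.
Macaulay duration = Σ(t·PV) / P = 383,896.9460 / 51,119.2288 = 7.50983 half-year periods.
In years: 7.50983 / 2 = 3.75492 years.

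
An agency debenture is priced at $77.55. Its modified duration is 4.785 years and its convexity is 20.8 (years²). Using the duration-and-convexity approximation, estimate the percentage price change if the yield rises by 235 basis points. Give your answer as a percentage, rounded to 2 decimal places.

Duration effect: -D_mod·Δy = -4.785 × (+0.0235) = -0.1124475
Convexity effect: ½·C·(Δy)² = 0.5 × 20.8 × (0.0235)² = +0.0057434
ΔP/P ≈ -0.1124475 + 0.0057434 = -0.1067041
= -10.67041%.

-10.67%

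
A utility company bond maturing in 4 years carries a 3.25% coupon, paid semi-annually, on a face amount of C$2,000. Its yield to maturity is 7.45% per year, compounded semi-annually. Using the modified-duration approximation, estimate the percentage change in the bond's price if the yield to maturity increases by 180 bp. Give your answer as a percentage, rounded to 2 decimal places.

-6.53%

Periodic yield y = 0.03725. Modified duration first:
  t   CF        PV=CF/(1+0.03725)^t    t·PV
  1        32.50        31.3329        31.3329
  2        32.50        30.2076        60.4152
  3        32.50        29.1228        87.3684
  4        32.50        28.0769       112.3077
  5        32.50        27.0686       135.3431
  6        32.50        26.0965       156.5792
  7        32.50        25.1593       176.1154
  8     2,032.50     1,516.9211    12,135.3692
  Σ                  1,713.9858    12,894.8310
P = 1,713.9858; D_Mac = 7.52330 half-year periods = 3.76165 yrs; D_mod = 3.76165/(1+0.03725) = 3.62656 yrs.
ΔP/P ≈ -D_mod · Δy = -3.62656 × (+0.018) = -0.065278 = -6.5278%.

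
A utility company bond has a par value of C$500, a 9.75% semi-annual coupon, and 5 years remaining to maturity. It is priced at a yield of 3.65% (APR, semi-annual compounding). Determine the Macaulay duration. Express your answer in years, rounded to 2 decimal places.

4.20 years

Periodic yield y = 0.01825. Discount each cash flow and weight by its period:
  t   CF        PV=CF/(1+0.01825)^t    t·PV
  1       24.375        23.9381        23.9381
  2       24.375        23.5091        47.0182
  3       24.375        23.0877        69.2632
  4       24.375        22.6739        90.6958
  5       24.375        22.2676       111.3378
  6       24.375        21.8685       131.2107
  7       24.375        21.4765       150.3356
  8       24.375        21.0916       168.7327
  9       24.375        20.7136       186.4221
  10     524.375       437.6206     4,376.2063
  Σ                    638.2472     5,355.1605
Price P = Σ PV = 638.2472.
Macaulay duration = Σ(t·PV) / P = 5,355.1605 / 638.2472 = 8.39042 half-year periods.
In years: 8.39042 / 2 = 4.19521 years.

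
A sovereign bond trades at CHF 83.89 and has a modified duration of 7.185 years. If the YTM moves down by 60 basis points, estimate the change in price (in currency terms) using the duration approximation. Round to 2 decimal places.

+CHF 3.62

Duration approximation: ΔP/P ≈ -D_mod · Δy = -7.185 × (-0.006) = +0.043110.
ΔP ≈ 83.89 × (+0.043110) = +3.6164979.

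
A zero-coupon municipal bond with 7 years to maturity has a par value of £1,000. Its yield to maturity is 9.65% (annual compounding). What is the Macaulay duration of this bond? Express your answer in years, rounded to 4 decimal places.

7.0000 years

A zero-coupon bond has a single cash flow at maturity, so its Macaulay duration equals its maturity: 7 years.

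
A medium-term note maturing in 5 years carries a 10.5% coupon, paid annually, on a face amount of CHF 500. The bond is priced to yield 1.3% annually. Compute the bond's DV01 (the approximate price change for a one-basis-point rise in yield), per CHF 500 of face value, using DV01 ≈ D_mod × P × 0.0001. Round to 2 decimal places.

Periodic yield y = 0.013.
  t   CF        PV=CF/(1+0.013)^t    t·PV
  1        52.50        51.8263        51.8263
  2        52.50        51.1612       102.3223
  3        52.50        50.5046       151.5138
  4        52.50        49.8565       199.4259
  5       552.50       517.9467     2,589.7334
  Σ                    721.2952     3,094.8217
P = 721.2952; D_Mac = 4.29065 yrs; D_mod = 4.23558 yrs.
DV01 ≈ 4.23558 × 721.2952 × 0.0001 = 0.305511.

CHF 0.31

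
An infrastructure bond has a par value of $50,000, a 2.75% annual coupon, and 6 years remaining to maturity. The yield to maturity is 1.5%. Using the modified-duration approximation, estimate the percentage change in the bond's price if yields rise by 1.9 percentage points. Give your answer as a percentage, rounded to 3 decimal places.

Periodic yield y = 0.015. Modified duration first:
  t   CF        PV=CF/(1+0.015)^t    t·PV
  1     1,375.00     1,354.6798     1,354.6798
  2     1,375.00     1,334.6599     2,669.3198
  3     1,375.00     1,314.9359     3,944.8076
  4     1,375.00     1,295.5033     5,182.0133
  5     1,375.00     1,276.3579     6,381.7897
  6    51,375.00    46,984.6051   281,907.6308
  Σ                 53,560.7420   301,440.2411
P = 53,560.7420; D_Mac = 5.62801 yrs; D_mod = 5.62801/(1+0.015) = 5.54483 yrs.
ΔP/P ≈ -D_mod · Δy = -5.54483 × (+0.019) = -0.105352 = -10.5352%.

-10.535%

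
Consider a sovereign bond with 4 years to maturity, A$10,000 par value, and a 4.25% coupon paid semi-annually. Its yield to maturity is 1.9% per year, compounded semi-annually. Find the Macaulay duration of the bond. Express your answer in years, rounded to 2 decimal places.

3.73 years

Periodic yield y = 0.0095. Discount each cash flow and weight by its period:
  t   CF        PV=CF/(1+0.0095)^t    t·PV
  1       212.50       210.5002       210.5002
  2       212.50       208.5193       417.0386
  3       212.50       206.5570       619.6711
  4       212.50       204.6132       818.4528
  5       212.50       202.6877     1,013.4383
  6       212.50       200.7803     1,204.6815
  7       212.50       198.8908     1,392.2355
  8    10,212.50     9,468.5065    75,748.0523
  Σ                 10,901.0550    81,424.0704
Price P = Σ PV = 10,901.0550.
Macaulay duration = Σ(t·PV) / P = 81,424.0704 / 10,901.0550 = 7.46938 half-year periods.
In years: 7.46938 / 2 = 3.73469 years.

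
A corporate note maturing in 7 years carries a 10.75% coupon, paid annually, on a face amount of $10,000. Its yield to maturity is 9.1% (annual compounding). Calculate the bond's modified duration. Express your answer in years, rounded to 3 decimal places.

4.889 years

Periodic yield y = 0.091. First find Macaulay duration:
  t   CF        PV=CF/(1+0.091)^t    t·PV
  1     1,075.00       985.3346       985.3346
  2     1,075.00       903.1481     1,806.2962
  3     1,075.00       827.8168     2,483.4503
  4     1,075.00       758.7688     3,035.0752
  5     1,075.00       695.4801     3,477.4005
  6     1,075.00       637.4703     3,824.8218
  7    11,075.00     6,019.6395    42,137.4763
  Σ                 10,827.6581    57,749.8548
P = 10,827.6581; Macaulay duration = 57,749.8548 / 10,827.6581 = 5.33355 years.
Modified duration = D_Mac / (1 + y) = 5.33355 / 1.091 = 4.88868 years.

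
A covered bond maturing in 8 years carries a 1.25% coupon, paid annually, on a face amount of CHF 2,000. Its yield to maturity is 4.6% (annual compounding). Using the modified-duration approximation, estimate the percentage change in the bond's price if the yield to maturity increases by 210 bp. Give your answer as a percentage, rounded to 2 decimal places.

Periodic yield y = 0.046. Modified duration first:
  t   CF        PV=CF/(1+0.046)^t    t·PV
  1        25.00        23.9006        23.9006
  2        25.00        22.8495        45.6990
  3        25.00        21.8446        65.5339
  4        25.00        20.8840        83.5359
  5        25.00        19.9656        99.8278
  6        25.00        19.0875       114.5252
  7        25.00        18.2481       127.7369
  8     2,025.00     1,413.0956    11,304.7650
  Σ                  1,559.8755    11,865.5243
P = 1,559.8755; D_Mac = 7.60671 yrs; D_mod = 7.60671/(1+0.046) = 7.27219 yrs.
ΔP/P ≈ -D_mod · Δy = -7.27219 × (+0.021) = -0.152716 = -15.2716%.

-15.27%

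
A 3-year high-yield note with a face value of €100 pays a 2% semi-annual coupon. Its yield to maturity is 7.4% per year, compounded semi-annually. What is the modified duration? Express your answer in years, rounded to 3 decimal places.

Periodic yield y = 0.037. First find Macaulay duration:
  t   CF        PV=CF/(1+0.037)^t    t·PV
  1         1.00         0.9643         0.9643
  2         1.00         0.9299         1.8598
  3         1.00         0.8967         2.6902
  4         1.00         0.8647         3.4590
  5         1.00         0.8339         4.1694
  6       101.00        81.2174       487.3041
  Σ                     85.7069       500.4469
P = 85.7069; Macaulay duration = 500.4469 / 85.7069 = 5.83905 half-year periods = 2.91952 years.
Modified duration = D_Mac / (1 + y) = 2.91952 / 1.037 = 2.81536 years.

2.815 years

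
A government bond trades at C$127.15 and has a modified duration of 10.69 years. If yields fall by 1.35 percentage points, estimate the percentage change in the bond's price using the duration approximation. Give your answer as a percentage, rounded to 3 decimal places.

+14.432%

Duration approximation: ΔP/P ≈ -D_mod · Δy = -10.69 × (-0.0135) = +0.144315.
As a percentage: +14.4315%.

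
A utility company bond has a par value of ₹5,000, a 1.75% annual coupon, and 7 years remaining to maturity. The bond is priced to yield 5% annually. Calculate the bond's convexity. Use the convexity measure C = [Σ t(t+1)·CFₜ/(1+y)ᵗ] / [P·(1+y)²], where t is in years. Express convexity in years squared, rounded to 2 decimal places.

With y = 0.05:
  t   CF        PV=CF/(1+0.05)^t    t·PV        t(t+1)·PV
  1        87.50        83.3333        83.3333         166.6667
  2        87.50        79.3651       158.7302         476.1905
  3        87.50        75.5858       226.7574         907.0295
  4        87.50        71.9865       287.9459       1,439.7293
  5        87.50        68.5585       342.7927       2,056.7562
  6        87.50        65.2938       391.7631       2,742.3416
  7     5,087.50     3,615.5913    25,309.1389     202,473.1110
  Σ                  4,059.7143    26,800.4614     210,261.8247
P = 4,059.7143.
Convexity = Σ t(t+1)·PV / [P·(1+y)²] = 210,261.8247 / (4,059.7143 × 1.102500) = 46.97712.

46.98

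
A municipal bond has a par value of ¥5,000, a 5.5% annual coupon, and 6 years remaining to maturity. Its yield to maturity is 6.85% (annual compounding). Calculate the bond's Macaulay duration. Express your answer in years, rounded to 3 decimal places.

5.242 years

Periodic yield y = 0.0685. Discount each cash flow and weight by its year:
  t   CF        PV=CF/(1+0.0685)^t    t·PV
  1       275.00       257.3701       257.3701
  2       275.00       240.8705       481.7410
  3       275.00       225.4287       676.2860
  4       275.00       210.9767       843.9070
  5       275.00       197.4513       987.2566
  6     5,275.00     3,544.6659    21,267.9953
  Σ                  4,676.7633    24,514.5560
Price P = Σ PV = 4,676.7633.
Macaulay duration = Σ(t·PV) / P = 24,514.5560 / 4,676.7633 = 5.24178 years.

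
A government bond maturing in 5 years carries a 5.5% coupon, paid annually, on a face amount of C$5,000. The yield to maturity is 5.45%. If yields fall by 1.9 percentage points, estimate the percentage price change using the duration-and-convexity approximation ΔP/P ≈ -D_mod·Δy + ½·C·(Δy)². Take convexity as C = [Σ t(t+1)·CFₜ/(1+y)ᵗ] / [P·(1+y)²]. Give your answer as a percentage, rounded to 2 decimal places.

With y = 0.0545:
  t   CF        PV=CF/(1+0.0545)^t    t·PV        t(t+1)·PV
  1       275.00       260.7871       260.7871         521.5742
  2       275.00       247.3088       494.6175       1,483.8526
  3       275.00       234.5271       703.5812       2,814.3246
  4       275.00       222.4059       889.6237       4,448.1185
  5     5,275.00     4,045.6615    20,228.3075     121,369.8453
  Σ                  5,010.6904    22,576.9171     130,637.7153
P = 5,010.6904; D_Mac = 4.50575 yrs; D_mod = 4.27288 yrs; C = 23.44649.
Duration effect: -4.27288 × (-0.019) = +0.081185
Convexity effect: 0.5 × 23.44649 × (-0.019)² = +0.0042321
ΔP/P ≈ +0.081185 + 0.0042321 = +0.085417 = +8.5417%.

+8.54%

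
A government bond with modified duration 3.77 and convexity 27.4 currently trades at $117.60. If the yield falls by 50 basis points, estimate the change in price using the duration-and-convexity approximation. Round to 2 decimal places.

Duration effect: -D_mod·Δy = -3.77 × (-0.005) = +0.018850
Convexity effect: ½·C·(Δy)² = 0.5 × 27.4 × (-0.005)² = +0.0003425
ΔP/P ≈ +0.018850 + 0.0003425 = +0.0191925
ΔP ≈ 117.60 × (+0.0191925) = +2.257038.

+$2.26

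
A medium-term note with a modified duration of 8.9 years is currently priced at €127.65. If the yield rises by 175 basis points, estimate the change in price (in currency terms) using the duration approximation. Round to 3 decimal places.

Duration approximation: ΔP/P ≈ -D_mod · Δy = -8.9 × (+0.0175) = -0.155750.
ΔP ≈ 127.65 × (-0.155750) = -19.8814875.

-€19.881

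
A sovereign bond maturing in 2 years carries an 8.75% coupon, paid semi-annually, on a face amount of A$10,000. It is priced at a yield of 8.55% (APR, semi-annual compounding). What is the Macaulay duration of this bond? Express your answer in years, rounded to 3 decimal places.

Periodic yield y = 0.04275. Discount each cash flow and weight by its period:
  t   CF        PV=CF/(1+0.04275)^t    t·PV
  1       437.50       419.5637       419.5637
  2       437.50       402.3627       804.7253
  3       437.50       385.8668     1,157.6005
  4    10,437.50     8,828.2718    35,313.0871
  Σ                 10,036.0649    37,694.9766
Price P = Σ PV = 10,036.0649.
Macaulay duration = Σ(t·PV) / P = 37,694.9766 / 10,036.0649 = 3.75595 half-year periods.
In years: 3.75595 / 2 = 1.87798 years.

1.878 years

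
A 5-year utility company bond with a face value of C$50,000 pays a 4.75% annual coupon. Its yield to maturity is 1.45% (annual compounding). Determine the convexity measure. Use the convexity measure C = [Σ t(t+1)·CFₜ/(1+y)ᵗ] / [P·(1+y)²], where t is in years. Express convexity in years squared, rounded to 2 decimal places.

With y = 0.0145:
  t   CF        PV=CF/(1+0.0145)^t    t·PV        t(t+1)·PV
  1     2,375.00     2,341.0547     2,341.0547       4,682.1094
  2     2,375.00     2,307.5946     4,615.1892      13,845.5675
  3     2,375.00     2,274.6127     6,823.8381      27,295.3524
  4     2,375.00     2,242.1022     8,968.4089      44,842.0444
  5    52,375.00    48,737.5596   243,687.7979   1,462,126.7875
  Σ                 57,902.9238   266,436.2888   1,552,791.8612
P = 57,902.9238.
Convexity = Σ t(t+1)·PV / [P·(1+y)²] = 1,552,791.8612 / (57,902.9238 × 1.029210) = 26.05605.

26.06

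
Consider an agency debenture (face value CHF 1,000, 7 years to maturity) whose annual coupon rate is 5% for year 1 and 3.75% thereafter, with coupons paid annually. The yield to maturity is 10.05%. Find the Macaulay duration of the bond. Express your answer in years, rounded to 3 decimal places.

Periodic yield y = 0.1005. Discount each cash flow and weight by its year:
  t   CF        PV=CF/(1+0.1005)^t    t·PV
  1        50.00        45.4339        45.4339
  2        37.50        30.9636        61.9272
  3        37.50        28.1359        84.4078
  4        37.50        25.5665       102.2660
  5        37.50        23.2317       116.1585
  6        37.50        21.1101       126.6608
  7     1,037.50       530.7106     3,714.9743
  Σ                    705.1523     4,251.8284
Price P = Σ PV = 705.1523.
Macaulay duration = Σ(t·PV) / P = 4,251.8284 / 705.1523 = 6.02966 years.

6.030 years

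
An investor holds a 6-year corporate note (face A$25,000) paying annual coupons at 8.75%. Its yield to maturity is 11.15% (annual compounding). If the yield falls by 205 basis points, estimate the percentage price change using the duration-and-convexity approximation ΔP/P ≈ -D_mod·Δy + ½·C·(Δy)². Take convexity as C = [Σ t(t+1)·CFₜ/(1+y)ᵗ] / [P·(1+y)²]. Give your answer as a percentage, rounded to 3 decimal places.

With y = 0.1115:
  t   CF        PV=CF/(1+0.1115)^t    t·PV        t(t+1)·PV
  1     2,187.50     1,968.0612     1,968.0612       3,936.1224
  2     2,187.50     1,770.6353     3,541.2707      10,623.8120
  3     2,187.50     1,593.0142     4,779.0427      19,116.1710
  4     2,187.50     1,433.2112     5,732.8448      28,664.2240
  5     2,187.50     1,289.4388     6,447.1939      38,683.1633
  6    27,187.50    14,418.2474    86,509.4842     605,566.3892
  Σ                 22,472.6081   108,977.8975     706,589.8819
P = 22,472.6081; D_Mac = 4.84937 yrs; D_mod = 4.36290 yrs; C = 25.45042.
Duration effect: -4.36290 × (-0.0205) = +0.089439
Convexity effect: 0.5 × 25.45042 × (-0.0205)² = +0.0053478
ΔP/P ≈ +0.089439 + 0.0053478 = +0.094787 = +9.4787%.

+9.479%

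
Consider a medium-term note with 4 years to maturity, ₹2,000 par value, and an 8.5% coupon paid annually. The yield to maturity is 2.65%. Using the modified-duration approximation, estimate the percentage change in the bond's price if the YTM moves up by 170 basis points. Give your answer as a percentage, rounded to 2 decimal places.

Periodic yield y = 0.0265. Modified duration first:
  t   CF        PV=CF/(1+0.0265)^t    t·PV
  1       170.00       165.6113       165.6113
  2       170.00       161.3359       322.6718
  3       170.00       157.1709       471.5126
  4     2,170.00     1,954.4471     7,817.7884
  Σ                  2,438.5652     8,777.5841
P = 2,438.5652; D_Mac = 3.59949 yrs; D_mod = 3.59949/(1+0.0265) = 3.50656 yrs.
ΔP/P ≈ -D_mod · Δy = -3.50656 × (+0.017) = -0.059612 = -5.9612%.

-5.96%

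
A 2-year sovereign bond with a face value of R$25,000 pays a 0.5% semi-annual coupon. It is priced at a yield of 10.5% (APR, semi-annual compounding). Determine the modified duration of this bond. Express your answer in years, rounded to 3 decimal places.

Periodic yield y = 0.0525. First find Macaulay duration:
  t   CF        PV=CF/(1+0.0525)^t    t·PV
  1        62.50        59.3824        59.3824
  2        62.50        56.4204       112.8407
  3        62.50        53.6060       160.8181
  4    25,062.50    20,423.7729    81,695.0914
  Σ                 20,593.1817    82,028.1327
P = 20,593.1817; Macaulay duration = 82,028.1327 / 20,593.1817 = 3.98327 half-year periods = 1.99163 years.
Modified duration = D_Mac / (1 + y) = 1.99163 / 1.0525 = 1.89229 years.

1.892 years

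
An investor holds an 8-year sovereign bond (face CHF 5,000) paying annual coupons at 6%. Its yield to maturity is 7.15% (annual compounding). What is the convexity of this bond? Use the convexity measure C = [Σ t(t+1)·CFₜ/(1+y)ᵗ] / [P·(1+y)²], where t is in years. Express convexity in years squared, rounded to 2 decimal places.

47.54

With y = 0.0715:
  t   CF        PV=CF/(1+0.0715)^t    t·PV        t(t+1)·PV
  1       300.00       279.9813       279.9813         559.9627
  2       300.00       261.2985       522.5970       1,567.7910
  3       300.00       243.8623       731.5870       2,926.3480
  4       300.00       227.5897       910.3587       4,551.7935
  5       300.00       212.4029     1,062.0143       6,372.0861
  6       300.00       198.2295     1,189.3768       8,325.6374
  7       300.00       185.0018     1,295.0128      10,360.1025
  8     5,300.00     3,050.2713    24,402.1703     219,619.5326
  Σ                  4,658.6373    30,393.0982     254,283.2538
P = 4,658.6373.
Convexity = Σ t(t+1)·PV / [P·(1+y)²] = 254,283.2538 / (4,658.6373 × 1.148112) = 47.54168.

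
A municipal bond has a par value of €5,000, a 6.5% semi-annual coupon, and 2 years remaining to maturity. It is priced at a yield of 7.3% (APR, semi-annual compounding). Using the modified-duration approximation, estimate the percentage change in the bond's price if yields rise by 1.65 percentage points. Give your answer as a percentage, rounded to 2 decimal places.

Periodic yield y = 0.0365. Modified duration first:
  t   CF        PV=CF/(1+0.0365)^t    t·PV
  1       162.50       156.7776       156.7776
  2       162.50       151.2567       302.5135
  3       162.50       145.9303       437.7909
  4     5,162.50     4,472.8346    17,891.3384
  Σ                  4,926.7993    18,788.4204
P = 4,926.7993; D_Mac = 3.81351 half-year periods = 1.90676 yrs; D_mod = 1.90676/(1+0.0365) = 1.83961 yrs.
ΔP/P ≈ -D_mod · Δy = -1.83961 × (+0.0165) = -0.030354 = -3.0354%.

-3.04%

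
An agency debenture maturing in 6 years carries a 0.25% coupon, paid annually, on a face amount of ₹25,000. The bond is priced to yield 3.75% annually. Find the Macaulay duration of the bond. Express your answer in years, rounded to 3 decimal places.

Periodic yield y = 0.0375. Discount each cash flow and weight by its year:
  t   CF        PV=CF/(1+0.0375)^t    t·PV
  1        62.50        60.2410        60.2410
  2        62.50        58.0636       116.1272
  3        62.50        55.9649       167.8947
  4        62.50        53.9421       215.7683
  5        62.50        51.9924       259.9618
  6    25,062.50    20,095.3585   120,572.1508
  Σ                 20,375.5623   121,392.1437
Price P = Σ PV = 20,375.5623.
Macaulay duration = Σ(t·PV) / P = 121,392.1437 / 20,375.5623 = 5.95773 years.

5.958 years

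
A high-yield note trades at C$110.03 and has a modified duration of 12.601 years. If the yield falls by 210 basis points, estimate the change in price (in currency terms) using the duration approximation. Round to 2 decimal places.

Duration approximation: ΔP/P ≈ -D_mod · Δy = -12.601 × (-0.021) = +0.264621.
ΔP ≈ 110.03 × (+0.264621) = +29.11624863.

+C$29.12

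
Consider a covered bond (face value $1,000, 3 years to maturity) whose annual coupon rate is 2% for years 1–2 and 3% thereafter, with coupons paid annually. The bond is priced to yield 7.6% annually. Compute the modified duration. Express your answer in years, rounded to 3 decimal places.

Periodic yield y = 0.076. First find Macaulay duration:
  t   CF        PV=CF/(1+0.076)^t    t·PV
  1        20.00        18.5874        18.5874
  2        20.00        17.2745        34.5490
  3     1,030.00       826.7999     2,480.3997
  Σ                    862.6618     2,533.5360
P = 862.6618; Macaulay duration = 2,533.5360 / 862.6618 = 2.93688 years.
Modified duration = D_Mac / (1 + y) = 2.93688 / 1.076 = 2.72944 years.

2.729 years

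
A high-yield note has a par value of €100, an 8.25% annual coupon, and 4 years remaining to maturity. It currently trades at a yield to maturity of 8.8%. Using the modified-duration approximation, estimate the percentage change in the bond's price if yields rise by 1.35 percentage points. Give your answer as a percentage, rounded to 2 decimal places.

-4.42%

Periodic yield y = 0.088. Modified duration first:
  t   CF        PV=CF/(1+0.088)^t    t·PV
  1         8.25         7.5827         7.5827
  2         8.25         6.9694        13.9388
  3         8.25         6.4057        19.2171
  4       108.25        77.2525       309.0098
  Σ                     98.2103       349.7485
P = 98.2103; D_Mac = 3.56122 yrs; D_mod = 3.56122/(1+0.088) = 3.27318 yrs.
ΔP/P ≈ -D_mod · Δy = -3.27318 × (+0.0135) = -0.044188 = -4.4188%.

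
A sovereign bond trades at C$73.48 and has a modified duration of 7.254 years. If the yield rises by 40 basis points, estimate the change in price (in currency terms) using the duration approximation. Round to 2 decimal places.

-C$2.13

Duration approximation: ΔP/P ≈ -D_mod · Δy = -7.254 × (+0.004) = -0.029016.
ΔP ≈ 73.48 × (-0.029016) = -2.13209568.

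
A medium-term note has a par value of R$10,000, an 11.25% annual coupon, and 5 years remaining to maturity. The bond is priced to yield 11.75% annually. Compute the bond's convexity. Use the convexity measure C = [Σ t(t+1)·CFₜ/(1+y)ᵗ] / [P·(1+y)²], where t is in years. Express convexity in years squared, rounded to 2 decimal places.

With y = 0.1175:
  t   CF        PV=CF/(1+0.1175)^t    t·PV        t(t+1)·PV
  1     1,125.00     1,006.7114     1,006.7114       2,013.4228
  2     1,125.00       900.8603     1,801.7206       5,405.1619
  3     1,125.00       806.1390     2,418.4170       9,673.6679
  4     1,125.00       721.3772     2,885.5087      14,427.5434
  5    11,125.00     6,383.5514    31,917.7571     191,506.5424
  Σ                  9,818.6393    40,030.1148     223,026.3385
P = 9,818.6393.
Convexity = Σ t(t+1)·PV / [P·(1+y)²] = 223,026.3385 / (9,818.6393 × 1.248806) = 18.18904.

18.19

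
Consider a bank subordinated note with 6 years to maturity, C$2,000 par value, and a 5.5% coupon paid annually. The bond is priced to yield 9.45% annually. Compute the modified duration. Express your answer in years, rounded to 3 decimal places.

Periodic yield y = 0.0945. First find Macaulay duration:
  t   CF        PV=CF/(1+0.0945)^t    t·PV
  1       110.00       100.5025       100.5025
  2       110.00        91.8250       183.6501
  3       110.00        83.8968       251.6904
  4       110.00        76.6531       306.6123
  5       110.00        70.0348       350.1740
  6     2,110.00     1,227.4049     7,364.4295
  Σ                  1,650.3172     8,557.0588
P = 1,650.3172; Macaulay duration = 8,557.0588 / 1,650.3172 = 5.18510 years.
Modified duration = D_Mac / (1 + y) = 5.18510 / 1.0945 = 4.73741 years.

4.737 years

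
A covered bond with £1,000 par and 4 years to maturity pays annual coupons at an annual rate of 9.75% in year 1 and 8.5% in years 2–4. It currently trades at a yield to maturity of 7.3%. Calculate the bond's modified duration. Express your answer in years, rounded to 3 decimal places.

Periodic yield y = 0.073. First find Macaulay duration:
  t   CF        PV=CF/(1+0.073)^t    t·PV
  1        97.50        90.8667        90.8667
  2        85.00        73.8277       147.6554
  3        85.00        68.8050       206.4149
  4     1,085.00       818.5229     3,274.0917
  Σ                  1,052.0223     3,719.0288
P = 1,052.0223; Macaulay duration = 3,719.0288 / 1,052.0223 = 3.53512 years.
Modified duration = D_Mac / (1 + y) = 3.53512 / 1.073 = 3.29462 years.

3.295 years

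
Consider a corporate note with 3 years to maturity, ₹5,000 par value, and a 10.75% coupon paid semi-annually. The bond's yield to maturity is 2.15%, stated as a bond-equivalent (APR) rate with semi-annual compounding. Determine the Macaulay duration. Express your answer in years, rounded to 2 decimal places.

Periodic yield y = 0.01075. Discount each cash flow and weight by its period:
  t   CF        PV=CF/(1+0.01075)^t    t·PV
  1       268.75       265.8917       265.8917
  2       268.75       263.0637       526.1275
  3       268.75       260.2659       780.7976
  4       268.75       257.4978     1,029.9911
  5       268.75       254.7591     1,273.7955
  6     5,268.75     4,941.3440    29,648.0642
  Σ                  6,242.8222    33,524.6676
Price P = Σ PV = 6,242.8222.
Macaulay duration = Σ(t·PV) / P = 33,524.6676 / 6,242.8222 = 5.37011 half-year periods.
In years: 5.37011 / 2 = 2.68506 years.

2.69 years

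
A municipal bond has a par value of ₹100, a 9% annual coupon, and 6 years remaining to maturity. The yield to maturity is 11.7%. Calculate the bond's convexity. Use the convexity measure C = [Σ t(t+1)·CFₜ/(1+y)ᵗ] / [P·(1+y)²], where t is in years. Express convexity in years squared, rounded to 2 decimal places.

24.95

With y = 0.117:
  t   CF        PV=CF/(1+0.117)^t    t·PV        t(t+1)·PV
  1         9.00         8.0573         8.0573          16.1146
  2         9.00         7.2133        14.4267          43.2800
  3         9.00         6.4578        19.3733          77.4933
  4         9.00         5.7814        23.1254         115.6271
  5         9.00         5.1758        25.8789         155.2737
  6       109.00        56.1187       336.7121       2,356.9846
  Σ                     88.8042       427.5738       2,764.7734
P = 88.8042.
Convexity = Σ t(t+1)·PV / [P·(1+y)²] = 2,764.7734 / (88.8042 × 1.247689) = 24.95281.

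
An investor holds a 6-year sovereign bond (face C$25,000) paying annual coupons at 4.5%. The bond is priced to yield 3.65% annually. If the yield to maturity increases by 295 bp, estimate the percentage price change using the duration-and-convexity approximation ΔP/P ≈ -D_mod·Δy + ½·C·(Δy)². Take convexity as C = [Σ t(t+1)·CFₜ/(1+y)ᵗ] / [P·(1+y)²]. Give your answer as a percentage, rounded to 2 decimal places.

-13.91%

With y = 0.0365:
  t   CF        PV=CF/(1+0.0365)^t    t·PV        t(t+1)·PV
  1     1,125.00     1,085.3835     1,085.3835       2,170.7670
  2     1,125.00     1,047.1621     2,094.3242       6,282.9725
  3     1,125.00     1,010.2866     3,030.8599      12,123.4395
  4     1,125.00       974.7097     3,898.8389      19,494.1944
  5     1,125.00       940.3856     4,701.9282      28,211.5693
  6    26,125.00    21,068.8320   126,412.9921     884,890.9448
  Σ                 26,126.7596   141,224.3268     953,173.8875
P = 26,126.7596; D_Mac = 5.40535 yrs; D_mod = 5.21500 yrs; C = 33.95846.
Duration effect: -5.21500 × (+0.0295) = -0.153843
Convexity effect: 0.5 × 33.95846 × (0.0295)² = +0.0147762
ΔP/P ≈ -0.153843 + 0.0147762 = -0.139066 = -13.9066%.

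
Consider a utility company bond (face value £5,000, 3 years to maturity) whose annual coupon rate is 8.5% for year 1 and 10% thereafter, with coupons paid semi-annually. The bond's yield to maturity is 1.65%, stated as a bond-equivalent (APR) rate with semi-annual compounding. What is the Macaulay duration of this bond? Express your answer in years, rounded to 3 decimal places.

2.728 years

Periodic yield y = 0.00825. Discount each cash flow and weight by its period:
  t   CF        PV=CF/(1+0.00825)^t    t·PV
  1       212.50       210.7612       210.7612
  2       212.50       209.0367       418.0733
  3       250.00       243.9132       731.7396
  4       250.00       241.9174       967.6696
  5       250.00       239.9379     1,199.6895
  6     5,250.00     4,997.4668    29,984.8009
  Σ                  6,143.0332    33,512.7342
Price P = Σ PV = 6,143.0332.
Macaulay duration = Σ(t·PV) / P = 33,512.7342 / 6,143.0332 = 5.45541 half-year periods.
In years: 5.45541 / 2 = 2.72770 years.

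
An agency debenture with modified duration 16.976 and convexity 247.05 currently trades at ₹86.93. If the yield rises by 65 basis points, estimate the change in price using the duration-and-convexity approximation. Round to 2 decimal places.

Duration effect: -D_mod·Δy = -16.976 × (+0.0065) = -0.110344
Convexity effect: ½·C·(Δy)² = 0.5 × 247.05 × (0.0065)² = +0.00521893125
ΔP/P ≈ -0.110344 + 0.00521893125 = -0.10512506875
ΔP ≈ 86.93 × (-0.10512506875) = -9.1385222264375.

-₹9.14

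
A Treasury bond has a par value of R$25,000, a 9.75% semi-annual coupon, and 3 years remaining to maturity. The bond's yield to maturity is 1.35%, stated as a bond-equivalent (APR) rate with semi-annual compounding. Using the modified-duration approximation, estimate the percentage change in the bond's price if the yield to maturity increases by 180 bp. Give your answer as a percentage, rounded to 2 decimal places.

-4.85%

Periodic yield y = 0.00675. Modified duration first:
  t   CF        PV=CF/(1+0.00675)^t    t·PV
  1     1,218.75     1,210.5786     1,210.5786
  2     1,218.75     1,202.4620     2,404.9240
  3     1,218.75     1,194.3998     3,583.1993
  4     1,218.75     1,186.3916     4,745.5665
  5     1,218.75     1,178.4372     5,892.1859
  6    26,218.75    25,181.5323   151,089.1936
  Σ                 31,153.8014   168,925.6479
P = 31,153.8014; D_Mac = 5.42231 half-year periods = 2.71116 yrs; D_mod = 2.71116/(1+0.00675) = 2.69298 yrs.
ΔP/P ≈ -D_mod · Δy = -2.69298 × (+0.018) = -0.048474 = -4.8474%.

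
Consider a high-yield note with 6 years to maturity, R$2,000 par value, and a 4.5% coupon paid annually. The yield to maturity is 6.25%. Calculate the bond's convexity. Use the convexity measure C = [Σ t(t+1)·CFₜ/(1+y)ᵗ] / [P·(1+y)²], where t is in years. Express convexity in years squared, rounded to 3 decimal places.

With y = 0.0625:
  t   CF        PV=CF/(1+0.0625)^t    t·PV        t(t+1)·PV
  1        90.00        84.7059        84.7059         169.4118
  2        90.00        79.7232       159.4464         478.3391
  3        90.00        75.0336       225.1008         900.4030
  4        90.00        70.6198       282.4794       1,412.3969
  5        90.00        66.4657       332.3287       1,993.9721
  6     2,090.00     1,452.6890     8,716.1341      61,012.9388
  Σ                  1,829.2372     9,800.1952      65,967.4616
P = 1,829.2372.
Convexity = Σ t(t+1)·PV / [P·(1+y)²] = 65,967.4616 / (1,829.2372 × 1.128906) = 31.94492.

31.945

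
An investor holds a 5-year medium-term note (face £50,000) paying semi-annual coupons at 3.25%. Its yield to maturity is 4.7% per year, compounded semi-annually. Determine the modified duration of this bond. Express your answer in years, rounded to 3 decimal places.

Periodic yield y = 0.0235. First find Macaulay duration:
  t   CF        PV=CF/(1+0.0235)^t    t·PV
  1       812.50       793.8447       793.8447
  2       812.50       775.6176     1,551.2353
  3       812.50       757.8091     2,273.4274
  4       812.50       740.4095     2,961.6380
  5       812.50       723.4094     3,617.0469
  6       812.50       706.7996     4,240.7975
  7       812.50       690.5712     4,833.9982
  8       812.50       674.7154     5,397.7228
  9       812.50       659.2236     5,933.0124
  10   50,812.50    40,280.2440   402,802.4403
  Σ                 46,802.6440   434,405.1634
P = 46,802.6440; Macaulay duration = 434,405.1634 / 46,802.6440 = 9.28164 half-year periods = 4.64082 years.
Modified duration = D_Mac / (1 + y) = 4.64082 / 1.0235 = 4.53426 years.

4.534 years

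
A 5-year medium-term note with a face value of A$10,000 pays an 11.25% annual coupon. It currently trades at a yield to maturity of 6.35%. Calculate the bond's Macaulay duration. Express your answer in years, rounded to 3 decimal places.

4.173 years

Periodic yield y = 0.0635. Discount each cash flow and weight by its year:
  t   CF        PV=CF/(1+0.0635)^t    t·PV
  1     1,125.00     1,057.8279     1,057.8279
  2     1,125.00       994.6666     1,989.3332
  3     1,125.00       935.2765     2,805.8296
  4     1,125.00       879.4326     3,517.7303
  5    11,125.00     8,177.3493    40,886.7464
  Σ                 12,044.5529    50,257.4674
Price P = Σ PV = 12,044.5529.
Macaulay duration = Σ(t·PV) / P = 50,257.4674 / 12,044.5529 = 4.17263 years.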